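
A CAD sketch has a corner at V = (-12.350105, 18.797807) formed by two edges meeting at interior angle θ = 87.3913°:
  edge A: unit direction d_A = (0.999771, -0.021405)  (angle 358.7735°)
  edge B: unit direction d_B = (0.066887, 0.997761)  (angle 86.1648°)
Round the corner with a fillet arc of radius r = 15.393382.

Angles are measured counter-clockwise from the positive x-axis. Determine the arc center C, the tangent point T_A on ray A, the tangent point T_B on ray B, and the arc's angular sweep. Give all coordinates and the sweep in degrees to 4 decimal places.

center=(4.0864,33.8428) T_A=(3.7569,18.4530) T_B=(-11.2725,34.8724) sweep=92.6087

bisector direction at 42.4692° = (0.737641,0.675193)
center distance |VC| = r/sin(θ/2) = 15.393382/sin(43.6957°) = 22.282526
C = V + |VC|·bis = (4.0864,33.8428)
T_A = V + ((C−V)·d_A)·d_A = V + 16.1107·d_A = (3.7569,18.4530)
T_B = V + ((C−V)·d_B)·d_B = V + 16.1107·d_B = (-11.2725,34.8724)
sweep = 180° − θ = 92.6087°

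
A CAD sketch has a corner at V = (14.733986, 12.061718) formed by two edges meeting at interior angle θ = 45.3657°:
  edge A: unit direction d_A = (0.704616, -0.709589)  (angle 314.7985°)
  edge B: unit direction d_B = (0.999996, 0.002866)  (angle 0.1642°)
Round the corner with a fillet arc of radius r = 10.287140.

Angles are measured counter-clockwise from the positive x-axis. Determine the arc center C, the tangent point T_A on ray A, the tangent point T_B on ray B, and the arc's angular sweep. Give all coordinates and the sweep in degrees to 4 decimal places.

bisector direction at 337.4813° = (0.923755,-0.382984)
center distance |VC| = r/sin(θ/2) = 10.287140/sin(22.6828°) = 26.676200
C = V + |VC|·bis = (39.3763,1.8452)
T_A = V + ((C−V)·d_A)·d_A = V + 24.6129·d_A = (32.0766,-5.4033)
T_B = V + ((C−V)·d_B)·d_B = V + 24.6129·d_B = (39.3468,12.1323)
sweep = 180° − θ = 134.6343°

center=(39.3763,1.8452) T_A=(32.0766,-5.4033) T_B=(39.3468,12.1323) sweep=134.6343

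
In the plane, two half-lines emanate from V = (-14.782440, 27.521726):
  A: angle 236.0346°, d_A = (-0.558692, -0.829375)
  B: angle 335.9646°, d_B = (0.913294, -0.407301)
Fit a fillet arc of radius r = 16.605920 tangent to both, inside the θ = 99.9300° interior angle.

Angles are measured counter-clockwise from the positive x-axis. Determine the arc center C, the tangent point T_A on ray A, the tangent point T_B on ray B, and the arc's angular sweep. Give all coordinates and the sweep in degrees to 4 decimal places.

center=(-8.8044,6.6733) T_A=(-22.5769,15.9509) T_B=(-2.0408,21.8393) sweep=80.0700

bisector direction at 285.9996° = (0.275631,-0.961264)
center distance |VC| = r/sin(θ/2) = 16.605920/sin(49.9650°) = 21.688610
C = V + |VC|·bis = (-8.8044,6.6733)
T_A = V + ((C−V)·d_A)·d_A = V + 13.9513·d_A = (-22.5769,15.9509)
T_B = V + ((C−V)·d_B)·d_B = V + 13.9513·d_B = (-2.0408,21.8393)
sweep = 180° − θ = 80.0700°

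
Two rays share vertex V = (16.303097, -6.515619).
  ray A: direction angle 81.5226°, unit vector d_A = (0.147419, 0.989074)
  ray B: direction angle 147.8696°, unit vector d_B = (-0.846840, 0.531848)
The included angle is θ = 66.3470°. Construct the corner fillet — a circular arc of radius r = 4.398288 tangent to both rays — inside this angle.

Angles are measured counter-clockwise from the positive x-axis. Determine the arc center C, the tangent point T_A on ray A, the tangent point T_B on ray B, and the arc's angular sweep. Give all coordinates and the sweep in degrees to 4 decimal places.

center=(12.9447,0.7873) T_A=(17.2949,0.1389) T_B=(10.6055,-2.9373) sweep=113.6530

bisector direction at 114.6961° = (-0.417805,0.908537)
center distance |VC| = r/sin(θ/2) = 4.398288/sin(33.1735°) = 8.038157
C = V + |VC|·bis = (12.9447,0.7873)
T_A = V + ((C−V)·d_A)·d_A = V + 6.7281·d_A = (17.2949,0.1389)
T_B = V + ((C−V)·d_B)·d_B = V + 6.7281·d_B = (10.6055,-2.9373)
sweep = 180° − θ = 113.6530°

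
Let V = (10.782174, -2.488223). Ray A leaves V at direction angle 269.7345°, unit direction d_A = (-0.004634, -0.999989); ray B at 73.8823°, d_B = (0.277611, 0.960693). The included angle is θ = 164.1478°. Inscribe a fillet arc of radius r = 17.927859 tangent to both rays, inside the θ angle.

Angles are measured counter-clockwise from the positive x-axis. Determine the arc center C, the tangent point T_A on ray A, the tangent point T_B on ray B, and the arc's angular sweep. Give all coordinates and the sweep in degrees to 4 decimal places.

center=(28.6983,-5.0673) T_A=(10.7706,-4.9842) T_B=(11.4751,-0.0903) sweep=15.8522

bisector direction at 351.8084° = (0.989797,-0.142484)
center distance |VC| = r/sin(θ/2) = 17.927859/sin(82.0739°) = 18.100780
C = V + |VC|·bis = (28.6983,-5.0673)
T_A = V + ((C−V)·d_A)·d_A = V + 2.4960·d_A = (10.7706,-4.9842)
T_B = V + ((C−V)·d_B)·d_B = V + 2.4960·d_B = (11.4751,-0.0903)
sweep = 180° − θ = 15.8522°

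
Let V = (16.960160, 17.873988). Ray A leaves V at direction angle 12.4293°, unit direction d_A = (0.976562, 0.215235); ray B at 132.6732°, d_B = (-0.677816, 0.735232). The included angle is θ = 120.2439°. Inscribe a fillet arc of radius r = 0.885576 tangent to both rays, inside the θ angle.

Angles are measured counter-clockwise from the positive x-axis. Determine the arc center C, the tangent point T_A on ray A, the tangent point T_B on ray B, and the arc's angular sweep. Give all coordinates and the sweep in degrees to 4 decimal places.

center=(17.2664,18.8483) T_A=(17.4570,17.9835) T_B=(16.6153,18.2481) sweep=59.7561

bisector direction at 72.5512° = (0.299853,0.953986)
center distance |VC| = r/sin(θ/2) = 0.885576/sin(60.1219°) = 1.021322
C = V + |VC|·bis = (17.2664,18.8483)
T_A = V + ((C−V)·d_A)·d_A = V + 0.5088·d_A = (17.4570,17.9835)
T_B = V + ((C−V)·d_B)·d_B = V + 0.5088·d_B = (16.6153,18.2481)
sweep = 180° − θ = 59.7561°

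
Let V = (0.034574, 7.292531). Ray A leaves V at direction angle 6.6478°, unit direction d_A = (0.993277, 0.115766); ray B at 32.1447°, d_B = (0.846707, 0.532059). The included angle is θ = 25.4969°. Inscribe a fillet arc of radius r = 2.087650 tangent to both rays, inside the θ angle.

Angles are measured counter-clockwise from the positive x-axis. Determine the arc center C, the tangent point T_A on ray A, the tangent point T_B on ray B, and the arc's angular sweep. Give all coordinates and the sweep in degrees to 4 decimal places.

bisector direction at 19.3963° = (0.943244,0.332099)
center distance |VC| = r/sin(θ/2) = 2.087650/sin(12.7485°) = 9.460462
C = V + |VC|·bis = (8.9581,10.4343)
T_A = V + ((C−V)·d_A)·d_A = V + 9.2272·d_A = (9.1998,8.3607)
T_B = V + ((C−V)·d_B)·d_B = V + 9.2272·d_B = (7.8473,12.2020)
sweep = 180° − θ = 154.5031°

center=(8.9581,10.4343) T_A=(9.1998,8.3607) T_B=(7.8473,12.2020) sweep=154.5031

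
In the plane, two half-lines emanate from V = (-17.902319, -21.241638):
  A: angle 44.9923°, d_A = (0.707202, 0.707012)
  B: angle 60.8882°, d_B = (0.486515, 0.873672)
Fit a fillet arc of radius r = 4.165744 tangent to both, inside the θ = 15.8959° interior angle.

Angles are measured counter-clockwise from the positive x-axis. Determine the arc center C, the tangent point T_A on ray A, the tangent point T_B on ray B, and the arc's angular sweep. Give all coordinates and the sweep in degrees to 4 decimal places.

center=(0.2536,2.7998) T_A=(3.1988,-0.1462) T_B=(-3.3859,4.8265) sweep=164.1041

bisector direction at 52.9402° = (0.602648,0.798007)
center distance |VC| = r/sin(θ/2) = 4.165744/sin(7.9479°) = 30.126856
C = V + |VC|·bis = (0.2536,2.7998)
T_A = V + ((C−V)·d_A)·d_A = V + 29.8375·d_A = (3.1988,-0.1462)
T_B = V + ((C−V)·d_B)·d_B = V + 29.8375·d_B = (-3.3859,4.8265)
sweep = 180° − θ = 164.1041°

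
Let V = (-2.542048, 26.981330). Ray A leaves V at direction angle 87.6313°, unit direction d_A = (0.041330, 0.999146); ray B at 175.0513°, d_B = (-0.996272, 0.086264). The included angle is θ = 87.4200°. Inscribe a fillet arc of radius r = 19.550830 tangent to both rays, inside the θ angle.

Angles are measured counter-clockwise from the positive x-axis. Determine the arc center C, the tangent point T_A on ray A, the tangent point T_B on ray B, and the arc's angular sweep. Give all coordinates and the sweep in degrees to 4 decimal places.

bisector direction at 131.3413° = (-0.660543,0.750788)
center distance |VC| = r/sin(θ/2) = 19.550830/sin(43.7100°) = 28.293180
C = V + |VC|·bis = (-21.2309,48.2235)
T_A = V + ((C−V)·d_A)·d_A = V + 20.4516·d_A = (-1.6968,47.4155)
T_B = V + ((C−V)·d_B)·d_B = V + 20.4516·d_B = (-22.9174,28.7456)
sweep = 180° − θ = 92.5800°

center=(-21.2309,48.2235) T_A=(-1.6968,47.4155) T_B=(-22.9174,28.7456) sweep=92.5800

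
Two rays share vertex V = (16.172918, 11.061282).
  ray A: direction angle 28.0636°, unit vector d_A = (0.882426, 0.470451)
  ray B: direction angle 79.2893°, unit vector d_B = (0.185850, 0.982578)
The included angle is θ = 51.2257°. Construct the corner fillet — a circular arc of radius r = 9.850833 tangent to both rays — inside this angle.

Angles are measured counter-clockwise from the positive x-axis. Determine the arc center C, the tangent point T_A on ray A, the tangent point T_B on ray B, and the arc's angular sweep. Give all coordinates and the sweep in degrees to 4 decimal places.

bisector direction at 53.6765° = (0.592344,0.805685)
center distance |VC| = r/sin(θ/2) = 9.850833/sin(25.6129°) = 22.787663
C = V + |VC|·bis = (29.6711,29.4210)
T_A = V + ((C−V)·d_A)·d_A = V + 20.5484·d_A = (34.3054,20.7283)
T_B = V + ((C−V)·d_B)·d_B = V + 20.5484·d_B = (19.9918,31.2517)
sweep = 180° − θ = 128.7743°

center=(29.6711,29.4210) T_A=(34.3054,20.7283) T_B=(19.9918,31.2517) sweep=128.7743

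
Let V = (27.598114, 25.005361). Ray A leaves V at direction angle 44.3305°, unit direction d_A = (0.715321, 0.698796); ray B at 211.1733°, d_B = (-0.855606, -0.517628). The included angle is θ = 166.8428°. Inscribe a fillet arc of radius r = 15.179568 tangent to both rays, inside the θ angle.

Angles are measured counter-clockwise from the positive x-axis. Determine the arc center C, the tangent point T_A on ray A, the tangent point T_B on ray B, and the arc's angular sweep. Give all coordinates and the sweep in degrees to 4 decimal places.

bisector direction at 127.7519° = (-0.612243,0.790669)
center distance |VC| = r/sin(θ/2) = 15.179568/sin(83.4214°) = 15.280178
C = V + |VC|·bis = (18.2429,37.0869)
T_A = V + ((C−V)·d_A)·d_A = V + 1.7506·d_A = (28.8503,26.2287)
T_B = V + ((C−V)·d_B)·d_B = V + 1.7506·d_B = (26.1003,24.0992)
sweep = 180° − θ = 13.1572°

center=(18.2429,37.0869) T_A=(28.8503,26.2287) T_B=(26.1003,24.0992) sweep=13.1572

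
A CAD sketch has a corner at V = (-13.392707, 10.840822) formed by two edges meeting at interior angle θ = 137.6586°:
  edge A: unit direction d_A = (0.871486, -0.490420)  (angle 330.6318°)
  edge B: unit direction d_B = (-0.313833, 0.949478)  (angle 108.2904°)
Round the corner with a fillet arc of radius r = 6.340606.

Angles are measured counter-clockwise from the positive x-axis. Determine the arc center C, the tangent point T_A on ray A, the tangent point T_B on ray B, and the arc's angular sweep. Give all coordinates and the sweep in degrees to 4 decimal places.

bisector direction at 39.4611° = (0.772056,0.635554)
center distance |VC| = r/sin(θ/2) = 6.340606/sin(68.8293°) = 6.799515
C = V + |VC|·bis = (-8.1431,15.1623)
T_A = V + ((C−V)·d_A)·d_A = V + 2.4556·d_A = (-11.2527,9.6365)
T_B = V + ((C−V)·d_B)·d_B = V + 2.4556·d_B = (-14.1634,13.1724)
sweep = 180° − θ = 42.3414°

center=(-8.1431,15.1623) T_A=(-11.2527,9.6365) T_B=(-14.1634,13.1724) sweep=42.3414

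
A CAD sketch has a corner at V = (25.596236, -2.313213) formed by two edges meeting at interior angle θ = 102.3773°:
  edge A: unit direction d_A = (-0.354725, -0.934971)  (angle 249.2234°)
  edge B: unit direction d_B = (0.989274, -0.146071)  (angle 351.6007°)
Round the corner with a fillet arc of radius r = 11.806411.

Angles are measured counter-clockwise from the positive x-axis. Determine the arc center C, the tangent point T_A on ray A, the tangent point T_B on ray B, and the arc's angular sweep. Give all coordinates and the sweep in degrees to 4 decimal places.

bisector direction at 300.4121° = (0.506215,-0.862407)
center distance |VC| = r/sin(θ/2) = 11.806411/sin(51.1887°) = 15.151696
C = V + |VC|·bis = (33.2663,-15.3801)
T_A = V + ((C−V)·d_A)·d_A = V + 9.4964·d_A = (22.2276,-11.1921)
T_B = V + ((C−V)·d_B)·d_B = V + 9.4964·d_B = (34.9908,-3.7004)
sweep = 180° − θ = 77.6227°

center=(33.2663,-15.3801) T_A=(22.2276,-11.1921) T_B=(34.9908,-3.7004) sweep=77.6227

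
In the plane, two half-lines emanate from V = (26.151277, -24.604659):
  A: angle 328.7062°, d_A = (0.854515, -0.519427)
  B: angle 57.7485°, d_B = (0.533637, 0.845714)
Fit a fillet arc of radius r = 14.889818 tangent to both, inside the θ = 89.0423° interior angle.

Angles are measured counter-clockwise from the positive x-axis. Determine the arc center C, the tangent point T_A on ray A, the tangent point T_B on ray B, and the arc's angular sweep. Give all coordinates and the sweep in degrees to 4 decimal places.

bisector direction at 13.2274° = (0.973470,0.228816)
center distance |VC| = r/sin(θ/2) = 14.889818/sin(44.5211°) = 21.235599
C = V + |VC|·bis = (46.8235,-19.7456)
T_A = V + ((C−V)·d_A)·d_A = V + 15.1408·d_A = (39.0893,-32.4692)
T_B = V + ((C−V)·d_B)·d_B = V + 15.1408·d_B = (34.2310,-11.7999)
sweep = 180° − θ = 90.9577°

center=(46.8235,-19.7456) T_A=(39.0893,-32.4692) T_B=(34.2310,-11.7999) sweep=90.9577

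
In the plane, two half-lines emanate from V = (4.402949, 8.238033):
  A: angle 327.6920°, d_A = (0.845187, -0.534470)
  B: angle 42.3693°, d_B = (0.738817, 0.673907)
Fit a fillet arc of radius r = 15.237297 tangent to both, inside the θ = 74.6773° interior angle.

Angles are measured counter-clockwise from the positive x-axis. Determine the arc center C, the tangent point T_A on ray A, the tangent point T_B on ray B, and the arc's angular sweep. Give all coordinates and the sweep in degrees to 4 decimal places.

center=(29.4285,10.4410) T_A=(21.2846,-2.4374) T_B=(19.1600,21.6985) sweep=105.3227

bisector direction at 5.0307° = (0.996148,0.087689)
center distance |VC| = r/sin(θ/2) = 15.237297/sin(37.3387°) = 25.122296
C = V + |VC|·bis = (29.4285,10.4410)
T_A = V + ((C−V)·d_A)·d_A = V + 19.9738·d_A = (21.2846,-2.4374)
T_B = V + ((C−V)·d_B)·d_B = V + 19.9738·d_B = (19.1600,21.6985)
sweep = 180° − θ = 105.3227°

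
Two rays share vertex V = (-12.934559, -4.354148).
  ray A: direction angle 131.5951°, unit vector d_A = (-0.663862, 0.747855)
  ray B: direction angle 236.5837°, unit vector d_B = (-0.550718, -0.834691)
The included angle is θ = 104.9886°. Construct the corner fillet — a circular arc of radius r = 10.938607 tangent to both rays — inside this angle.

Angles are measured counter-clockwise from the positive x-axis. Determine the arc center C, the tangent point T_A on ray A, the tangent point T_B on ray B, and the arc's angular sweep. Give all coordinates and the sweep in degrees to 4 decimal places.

bisector direction at 184.0894° = (-0.997454,-0.071313)
center distance |VC| = r/sin(θ/2) = 10.938607/sin(52.4943°) = 13.788865
C = V + |VC|·bis = (-26.6883,-5.3375)
T_A = V + ((C−V)·d_A)·d_A = V + 8.3952·d_A = (-18.5078,1.9243)
T_B = V + ((C−V)·d_B)·d_B = V + 8.3952·d_B = (-17.5580,-11.3616)
sweep = 180° − θ = 75.0114°

center=(-26.6883,-5.3375) T_A=(-18.5078,1.9243) T_B=(-17.5580,-11.3616) sweep=75.0114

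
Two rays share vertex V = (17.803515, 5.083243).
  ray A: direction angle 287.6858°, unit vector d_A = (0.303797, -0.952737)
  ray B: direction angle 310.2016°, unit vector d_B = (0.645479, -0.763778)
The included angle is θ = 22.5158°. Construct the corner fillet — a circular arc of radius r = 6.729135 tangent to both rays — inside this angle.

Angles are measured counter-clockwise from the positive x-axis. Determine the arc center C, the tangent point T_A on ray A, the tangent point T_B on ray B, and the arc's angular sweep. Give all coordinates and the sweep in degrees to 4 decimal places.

bisector direction at 298.9437° = (0.483950,-0.875096)
center distance |VC| = r/sin(θ/2) = 6.729135/sin(11.2579°) = 34.468516
C = V + |VC|·bis = (34.4846,-25.0800)
T_A = V + ((C−V)·d_A)·d_A = V + 33.8053·d_A = (28.0735,-27.1243)
T_B = V + ((C−V)·d_B)·d_B = V + 33.8053·d_B = (39.6241,-20.7365)
sweep = 180° − θ = 157.4842°

center=(34.4846,-25.0800) T_A=(28.0735,-27.1243) T_B=(39.6241,-20.7365) sweep=157.4842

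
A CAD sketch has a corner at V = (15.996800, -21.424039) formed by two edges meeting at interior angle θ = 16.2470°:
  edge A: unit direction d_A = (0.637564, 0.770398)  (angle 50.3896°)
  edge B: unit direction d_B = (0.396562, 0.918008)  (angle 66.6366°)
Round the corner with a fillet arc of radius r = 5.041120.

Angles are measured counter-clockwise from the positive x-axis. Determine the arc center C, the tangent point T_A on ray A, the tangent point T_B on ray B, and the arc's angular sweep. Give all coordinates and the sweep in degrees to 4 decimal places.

bisector direction at 58.5131° = (0.522304,0.852760)
center distance |VC| = r/sin(θ/2) = 5.041120/sin(8.1235°) = 35.674878
C = V + |VC|·bis = (34.6299,8.9981)
T_A = V + ((C−V)·d_A)·d_A = V + 35.3169·d_A = (38.5136,5.7840)
T_B = V + ((C−V)·d_B)·d_B = V + 35.3169·d_B = (30.0021,10.9972)
sweep = 180° − θ = 163.7530°

center=(34.6299,8.9981) T_A=(38.5136,5.7840) T_B=(30.0021,10.9972) sweep=163.7530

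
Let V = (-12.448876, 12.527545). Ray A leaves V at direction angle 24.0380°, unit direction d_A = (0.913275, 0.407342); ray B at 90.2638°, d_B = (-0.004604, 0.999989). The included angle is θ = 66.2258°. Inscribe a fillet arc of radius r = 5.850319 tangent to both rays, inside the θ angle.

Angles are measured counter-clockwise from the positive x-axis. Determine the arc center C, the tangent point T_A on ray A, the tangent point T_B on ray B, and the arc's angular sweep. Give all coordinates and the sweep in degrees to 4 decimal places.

center=(-6.6399,21.5243) T_A=(-4.2568,16.1814) T_B=(-12.4902,21.4974) sweep=113.7742

bisector direction at 57.1509° = (0.542428,0.840102)
center distance |VC| = r/sin(θ/2) = 5.850319/sin(33.1129°) = 10.709171
C = V + |VC|·bis = (-6.6399,21.5243)
T_A = V + ((C−V)·d_A)·d_A = V + 8.9700·d_A = (-4.2568,16.1814)
T_B = V + ((C−V)·d_B)·d_B = V + 8.9700·d_B = (-12.4902,21.4974)
sweep = 180° − θ = 113.7742°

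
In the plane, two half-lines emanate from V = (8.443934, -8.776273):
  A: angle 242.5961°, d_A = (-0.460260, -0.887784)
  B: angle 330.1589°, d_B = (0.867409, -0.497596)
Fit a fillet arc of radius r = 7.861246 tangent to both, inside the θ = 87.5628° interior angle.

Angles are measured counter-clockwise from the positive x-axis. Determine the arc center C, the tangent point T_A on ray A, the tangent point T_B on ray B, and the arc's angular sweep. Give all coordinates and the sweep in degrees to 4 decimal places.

bisector direction at 286.3775° = (0.281965,-0.959425)
center distance |VC| = r/sin(θ/2) = 7.861246/sin(43.7814°) = 11.361679
C = V + |VC|·bis = (11.6475,-19.6769)
T_A = V + ((C−V)·d_A)·d_A = V + 8.2030·d_A = (4.6684,-16.0587)
T_B = V + ((C−V)·d_B)·d_B = V + 8.2030·d_B = (15.5593,-12.8580)
sweep = 180° − θ = 92.4372°

center=(11.6475,-19.6769) T_A=(4.6684,-16.0587) T_B=(15.5593,-12.8580) sweep=92.4372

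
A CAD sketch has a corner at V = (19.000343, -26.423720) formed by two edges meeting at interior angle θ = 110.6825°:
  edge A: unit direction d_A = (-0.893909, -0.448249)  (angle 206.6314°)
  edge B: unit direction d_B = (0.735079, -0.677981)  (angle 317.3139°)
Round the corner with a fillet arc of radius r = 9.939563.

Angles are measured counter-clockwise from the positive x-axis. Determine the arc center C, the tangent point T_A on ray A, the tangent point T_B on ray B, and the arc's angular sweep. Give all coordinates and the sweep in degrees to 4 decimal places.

bisector direction at 261.9727° = (-0.139646,-0.990202)
center distance |VC| = r/sin(θ/2) = 9.939563/sin(55.3413°) = 12.083786
C = V + |VC|·bis = (17.3129,-38.3891)
T_A = V + ((C−V)·d_A)·d_A = V + 6.8719·d_A = (12.8575,-29.5040)
T_B = V + ((C−V)·d_B)·d_B = V + 6.8719·d_B = (24.0517,-31.0827)
sweep = 180° − θ = 69.3175°

center=(17.3129,-38.3891) T_A=(12.8575,-29.5040) T_B=(24.0517,-31.0827) sweep=69.3175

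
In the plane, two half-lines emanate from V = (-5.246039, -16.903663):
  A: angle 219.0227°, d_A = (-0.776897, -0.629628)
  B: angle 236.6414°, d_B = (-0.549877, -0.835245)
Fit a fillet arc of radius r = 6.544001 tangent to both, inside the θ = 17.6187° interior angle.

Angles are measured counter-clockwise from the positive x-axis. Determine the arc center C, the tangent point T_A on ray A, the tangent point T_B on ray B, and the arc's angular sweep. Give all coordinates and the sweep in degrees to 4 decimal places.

bisector direction at 227.8320° = (-0.671306,-0.741180)
center distance |VC| = r/sin(θ/2) = 6.544001/sin(8.8094°) = 42.730166
C = V + |VC|·bis = (-33.9311,-48.5744)
T_A = V + ((C−V)·d_A)·d_A = V + 42.2261·d_A = (-38.0513,-43.4904)
T_B = V + ((C−V)·d_B)·d_B = V + 42.2261·d_B = (-28.4652,-52.1728)
sweep = 180° − θ = 162.3813°

center=(-33.9311,-48.5744) T_A=(-38.0513,-43.4904) T_B=(-28.4652,-52.1728) sweep=162.3813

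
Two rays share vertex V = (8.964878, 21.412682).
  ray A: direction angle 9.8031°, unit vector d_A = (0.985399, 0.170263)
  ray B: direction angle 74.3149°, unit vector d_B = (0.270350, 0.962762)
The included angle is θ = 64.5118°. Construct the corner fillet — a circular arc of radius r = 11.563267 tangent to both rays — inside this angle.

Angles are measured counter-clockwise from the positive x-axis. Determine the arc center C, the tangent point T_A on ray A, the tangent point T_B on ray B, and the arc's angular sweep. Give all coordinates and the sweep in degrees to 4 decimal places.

center=(25.0510,35.9267) T_A=(27.0198,24.5323) T_B=(13.9184,39.0529) sweep=115.4882

bisector direction at 42.0590° = (0.742455,0.669896)
center distance |VC| = r/sin(θ/2) = 11.563267/sin(32.2559°) = 21.666165
C = V + |VC|·bis = (25.0510,35.9267)
T_A = V + ((C−V)·d_A)·d_A = V + 18.3225·d_A = (27.0198,24.5323)
T_B = V + ((C−V)·d_B)·d_B = V + 18.3225·d_B = (13.9184,39.0529)
sweep = 180° − θ = 115.4882°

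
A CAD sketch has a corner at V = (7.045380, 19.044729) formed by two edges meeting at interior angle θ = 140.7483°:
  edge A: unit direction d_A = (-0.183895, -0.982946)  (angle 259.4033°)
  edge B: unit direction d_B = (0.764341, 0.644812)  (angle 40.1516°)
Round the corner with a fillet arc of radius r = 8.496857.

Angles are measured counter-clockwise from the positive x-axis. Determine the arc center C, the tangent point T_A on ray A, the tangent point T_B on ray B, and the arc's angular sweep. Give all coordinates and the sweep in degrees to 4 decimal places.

center=(14.8401,14.5040) T_A=(6.4882,16.0665) T_B=(9.3613,20.9985) sweep=39.2517

bisector direction at 329.7774° = (0.864077,-0.503360)
center distance |VC| = r/sin(θ/2) = 8.496857/sin(70.3742°) = 9.020918
C = V + |VC|·bis = (14.8401,14.5040)
T_A = V + ((C−V)·d_A)·d_A = V + 3.0299·d_A = (6.4882,16.0665)
T_B = V + ((C−V)·d_B)·d_B = V + 3.0299·d_B = (9.3613,20.9985)
sweep = 180° − θ = 39.2517°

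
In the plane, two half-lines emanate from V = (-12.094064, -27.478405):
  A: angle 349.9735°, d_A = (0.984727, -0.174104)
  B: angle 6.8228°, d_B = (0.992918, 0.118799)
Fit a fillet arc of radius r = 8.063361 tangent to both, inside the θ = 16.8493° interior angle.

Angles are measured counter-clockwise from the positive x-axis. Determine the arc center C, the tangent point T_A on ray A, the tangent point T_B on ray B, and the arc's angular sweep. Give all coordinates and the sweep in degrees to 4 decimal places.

center=(42.9212,-29.0169) T_A=(41.5173,-36.9571) T_B=(41.9633,-21.0106) sweep=163.1507

bisector direction at 358.3981° = (0.999609,-0.027954)
center distance |VC| = r/sin(θ/2) = 8.063361/sin(8.4246°) = 55.036767
C = V + |VC|·bis = (42.9212,-29.0169)
T_A = V + ((C−V)·d_A)·d_A = V + 54.4429·d_A = (41.5173,-36.9571)
T_B = V + ((C−V)·d_B)·d_B = V + 54.4429·d_B = (41.9633,-21.0106)
sweep = 180° − θ = 163.1507°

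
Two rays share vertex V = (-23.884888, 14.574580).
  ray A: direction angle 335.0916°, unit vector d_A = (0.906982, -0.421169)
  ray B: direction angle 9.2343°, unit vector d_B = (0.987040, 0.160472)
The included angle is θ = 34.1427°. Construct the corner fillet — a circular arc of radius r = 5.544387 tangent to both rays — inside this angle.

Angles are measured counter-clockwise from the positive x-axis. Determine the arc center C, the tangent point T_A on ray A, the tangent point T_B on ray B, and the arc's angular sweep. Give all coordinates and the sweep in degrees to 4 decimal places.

center=(-5.1747,11.9993) T_A=(-7.5098,6.9706) T_B=(-6.0644,17.4718) sweep=145.8573

bisector direction at 352.1630° = (0.990660,-0.136356)
center distance |VC| = r/sin(θ/2) = 5.544387/sin(17.0713°) = 18.886573
C = V + |VC|·bis = (-5.1747,11.9993)
T_A = V + ((C−V)·d_A)·d_A = V + 18.0544·d_A = (-7.5098,6.9706)
T_B = V + ((C−V)·d_B)·d_B = V + 18.0544·d_B = (-6.0644,17.4718)
sweep = 180° − θ = 145.8573°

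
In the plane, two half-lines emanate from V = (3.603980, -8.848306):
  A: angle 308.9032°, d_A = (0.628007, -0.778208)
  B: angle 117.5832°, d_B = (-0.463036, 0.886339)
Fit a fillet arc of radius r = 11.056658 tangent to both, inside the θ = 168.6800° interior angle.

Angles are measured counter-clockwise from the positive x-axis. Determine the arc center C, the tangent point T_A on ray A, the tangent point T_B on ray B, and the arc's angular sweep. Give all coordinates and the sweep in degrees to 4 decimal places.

center=(12.8965,-2.7574) T_A=(4.2922,-9.7011) T_B=(3.0966,-7.8771) sweep=11.3200

bisector direction at 33.2432° = (0.836351,0.548194)
center distance |VC| = r/sin(θ/2) = 11.056658/sin(84.3400°) = 11.110827
C = V + |VC|·bis = (12.8965,-2.7574)
T_A = V + ((C−V)·d_A)·d_A = V + 1.0958·d_A = (4.2922,-9.7011)
T_B = V + ((C−V)·d_B)·d_B = V + 1.0958·d_B = (3.0966,-7.8771)
sweep = 180° − θ = 11.3200°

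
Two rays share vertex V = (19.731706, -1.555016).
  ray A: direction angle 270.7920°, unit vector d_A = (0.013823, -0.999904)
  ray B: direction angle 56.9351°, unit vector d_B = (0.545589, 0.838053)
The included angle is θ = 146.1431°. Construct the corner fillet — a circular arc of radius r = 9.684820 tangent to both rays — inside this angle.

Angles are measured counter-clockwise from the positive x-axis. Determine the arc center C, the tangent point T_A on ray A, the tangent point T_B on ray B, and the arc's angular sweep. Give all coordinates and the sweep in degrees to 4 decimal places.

bisector direction at 343.8635° = (0.960603,-0.277926)
center distance |VC| = r/sin(θ/2) = 9.684820/sin(73.0716°) = 10.123479
C = V + |VC|·bis = (29.4563,-4.3686)
T_A = V + ((C−V)·d_A)·d_A = V + 2.9477·d_A = (19.7725,-4.5025)
T_B = V + ((C−V)·d_B)·d_B = V + 2.9477·d_B = (21.3400,0.9153)
sweep = 180° − θ = 33.8569°

center=(29.4563,-4.3686) T_A=(19.7725,-4.5025) T_B=(21.3400,0.9153) sweep=33.8569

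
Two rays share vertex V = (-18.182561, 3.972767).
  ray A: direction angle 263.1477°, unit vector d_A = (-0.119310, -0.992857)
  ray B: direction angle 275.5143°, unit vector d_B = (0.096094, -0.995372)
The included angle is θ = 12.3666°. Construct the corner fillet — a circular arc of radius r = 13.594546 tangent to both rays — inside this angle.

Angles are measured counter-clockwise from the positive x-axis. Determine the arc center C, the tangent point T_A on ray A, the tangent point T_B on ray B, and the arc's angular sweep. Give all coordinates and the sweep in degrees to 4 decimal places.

center=(-19.6562,-122.2334) T_A=(-33.1537,-120.6115) T_B=(-6.1246,-120.9271) sweep=167.6334

bisector direction at 269.3310° = (-0.011676,-0.999932)
center distance |VC| = r/sin(θ/2) = 13.594546/sin(6.1833°) = 126.214820
C = V + |VC|·bis = (-19.6562,-122.2334)
T_A = V + ((C−V)·d_A)·d_A = V + 125.4806·d_A = (-33.1537,-120.6115)
T_B = V + ((C−V)·d_B)·d_B = V + 125.4806·d_B = (-6.1246,-120.9271)
sweep = 180° − θ = 167.6334°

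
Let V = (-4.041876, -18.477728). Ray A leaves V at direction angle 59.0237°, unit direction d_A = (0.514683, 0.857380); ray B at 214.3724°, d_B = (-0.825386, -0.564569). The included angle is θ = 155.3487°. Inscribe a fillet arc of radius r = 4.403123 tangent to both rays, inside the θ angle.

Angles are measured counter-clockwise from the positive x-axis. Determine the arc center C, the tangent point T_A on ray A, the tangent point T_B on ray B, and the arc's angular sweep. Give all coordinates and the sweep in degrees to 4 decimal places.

center=(-7.3218,-15.3866) T_A=(-3.5467,-17.6528) T_B=(-4.8360,-19.0209) sweep=24.6513

bisector direction at 136.6981° = (-0.727749,0.685843)
center distance |VC| = r/sin(θ/2) = 4.403123/sin(77.6744°) = 4.507009
C = V + |VC|·bis = (-7.3218,-15.3866)
T_A = V + ((C−V)·d_A)·d_A = V + 0.9621·d_A = (-3.5467,-17.6528)
T_B = V + ((C−V)·d_B)·d_B = V + 0.9621·d_B = (-4.8360,-19.0209)
sweep = 180° − θ = 24.6513°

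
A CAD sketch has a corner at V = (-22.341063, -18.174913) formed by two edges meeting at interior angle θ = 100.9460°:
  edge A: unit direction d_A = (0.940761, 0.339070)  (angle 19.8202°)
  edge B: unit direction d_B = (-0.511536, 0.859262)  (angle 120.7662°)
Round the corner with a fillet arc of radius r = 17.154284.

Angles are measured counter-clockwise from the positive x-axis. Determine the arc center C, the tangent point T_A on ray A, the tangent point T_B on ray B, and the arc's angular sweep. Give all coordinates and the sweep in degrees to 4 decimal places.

center=(-14.8416,2.7625) T_A=(-9.0251,-13.3756) T_B=(-29.5816,-6.0125) sweep=79.0540

bisector direction at 70.2932° = (0.337207,0.941431)
center distance |VC| = r/sin(θ/2) = 17.154284/sin(50.4730°) = 22.240028
C = V + |VC|·bis = (-14.8416,2.7625)
T_A = V + ((C−V)·d_A)·d_A = V + 14.1545·d_A = (-9.0251,-13.3756)
T_B = V + ((C−V)·d_B)·d_B = V + 14.1545·d_B = (-29.5816,-6.0125)
sweep = 180° − θ = 79.0540°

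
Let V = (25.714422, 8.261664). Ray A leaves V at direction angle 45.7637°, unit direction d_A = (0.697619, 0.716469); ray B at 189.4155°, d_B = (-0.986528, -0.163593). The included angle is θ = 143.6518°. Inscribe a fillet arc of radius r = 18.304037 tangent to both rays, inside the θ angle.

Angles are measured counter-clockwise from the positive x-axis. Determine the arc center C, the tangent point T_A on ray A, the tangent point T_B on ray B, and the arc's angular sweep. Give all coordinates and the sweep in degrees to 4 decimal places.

center=(16.7921,25.3361) T_A=(29.9063,12.5668) T_B=(19.7865,7.2787) sweep=36.3482

bisector direction at 117.5896° = (-0.463135,0.886288)
center distance |VC| = r/sin(θ/2) = 18.304037/sin(71.8259°) = 19.265113
C = V + |VC|·bis = (16.7921,25.3361)
T_A = V + ((C−V)·d_A)·d_A = V + 6.0089·d_A = (29.9063,12.5668)
T_B = V + ((C−V)·d_B)·d_B = V + 6.0089·d_B = (19.7865,7.2787)
sweep = 180° − θ = 36.3482°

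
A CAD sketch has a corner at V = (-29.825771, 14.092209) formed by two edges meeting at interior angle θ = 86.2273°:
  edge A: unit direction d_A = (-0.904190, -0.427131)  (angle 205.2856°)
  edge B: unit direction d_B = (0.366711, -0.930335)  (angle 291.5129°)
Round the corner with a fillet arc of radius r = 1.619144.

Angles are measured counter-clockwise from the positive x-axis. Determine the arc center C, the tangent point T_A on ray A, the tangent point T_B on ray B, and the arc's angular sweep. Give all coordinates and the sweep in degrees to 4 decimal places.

bisector direction at 248.3992° = (-0.368137,-0.929772)
center distance |VC| = r/sin(θ/2) = 1.619144/sin(43.1136°) = 2.369082
C = V + |VC|·bis = (-30.6979,11.8895)
T_A = V + ((C−V)·d_A)·d_A = V + 1.7294·d_A = (-31.3895,13.3535)
T_B = V + ((C−V)·d_B)·d_B = V + 1.7294·d_B = (-29.1916,12.4833)
sweep = 180° − θ = 93.7727°

center=(-30.6979,11.8895) T_A=(-31.3895,13.3535) T_B=(-29.1916,12.4833) sweep=93.7727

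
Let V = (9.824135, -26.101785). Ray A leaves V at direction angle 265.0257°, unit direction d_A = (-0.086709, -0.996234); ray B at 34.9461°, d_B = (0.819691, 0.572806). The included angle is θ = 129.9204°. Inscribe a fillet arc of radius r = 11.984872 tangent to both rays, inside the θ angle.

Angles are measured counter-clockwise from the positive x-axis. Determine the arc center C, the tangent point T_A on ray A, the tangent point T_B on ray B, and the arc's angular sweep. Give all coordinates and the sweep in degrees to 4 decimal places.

center=(21.2784,-32.7187) T_A=(9.3387,-31.6795) T_B=(14.4134,-22.8948) sweep=50.0796

bisector direction at 329.9859° = (0.865902,-0.500213)
center distance |VC| = r/sin(θ/2) = 11.984872/sin(64.9602°) = 13.228131
C = V + |VC|·bis = (21.2784,-32.7187)
T_A = V + ((C−V)·d_A)·d_A = V + 5.5988·d_A = (9.3387,-31.6795)
T_B = V + ((C−V)·d_B)·d_B = V + 5.5988·d_B = (14.4134,-22.8948)
sweep = 180° − θ = 50.0796°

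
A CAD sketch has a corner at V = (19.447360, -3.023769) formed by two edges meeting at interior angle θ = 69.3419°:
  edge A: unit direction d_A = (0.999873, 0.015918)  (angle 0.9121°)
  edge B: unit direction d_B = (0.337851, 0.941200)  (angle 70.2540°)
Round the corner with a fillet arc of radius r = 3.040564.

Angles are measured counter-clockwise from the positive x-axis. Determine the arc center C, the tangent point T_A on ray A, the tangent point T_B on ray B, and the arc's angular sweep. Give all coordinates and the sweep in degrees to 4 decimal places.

bisector direction at 35.5831° = (0.813273,0.581882)
center distance |VC| = r/sin(θ/2) = 3.040564/sin(34.6709°) = 5.344988
C = V + |VC|·bis = (23.7943,0.0864)
T_A = V + ((C−V)·d_A)·d_A = V + 4.3959·d_A = (23.8427,-2.9538)
T_B = V + ((C−V)·d_B)·d_B = V + 4.3959·d_B = (20.9325,1.1136)
sweep = 180° − θ = 110.6581°

center=(23.7943,0.0864) T_A=(23.8427,-2.9538) T_B=(20.9325,1.1136) sweep=110.6581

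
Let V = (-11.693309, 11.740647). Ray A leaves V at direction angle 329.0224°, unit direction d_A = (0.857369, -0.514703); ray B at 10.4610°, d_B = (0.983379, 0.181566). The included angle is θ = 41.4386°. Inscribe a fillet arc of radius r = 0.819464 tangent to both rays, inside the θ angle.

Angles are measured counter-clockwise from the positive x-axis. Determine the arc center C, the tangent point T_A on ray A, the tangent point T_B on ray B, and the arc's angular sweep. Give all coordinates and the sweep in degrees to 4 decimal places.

bisector direction at 349.7417° = (0.984015,-0.178086)
center distance |VC| = r/sin(θ/2) = 0.819464/sin(20.7193°) = 2.316245
C = V + |VC|·bis = (-9.4141,11.3282)
T_A = V + ((C−V)·d_A)·d_A = V + 2.1664·d_A = (-9.8359,10.6256)
T_B = V + ((C−V)·d_B)·d_B = V + 2.1664·d_B = (-9.5629,12.1340)
sweep = 180° − θ = 138.5614°

center=(-9.4141,11.3282) T_A=(-9.8359,10.6256) T_B=(-9.5629,12.1340) sweep=138.5614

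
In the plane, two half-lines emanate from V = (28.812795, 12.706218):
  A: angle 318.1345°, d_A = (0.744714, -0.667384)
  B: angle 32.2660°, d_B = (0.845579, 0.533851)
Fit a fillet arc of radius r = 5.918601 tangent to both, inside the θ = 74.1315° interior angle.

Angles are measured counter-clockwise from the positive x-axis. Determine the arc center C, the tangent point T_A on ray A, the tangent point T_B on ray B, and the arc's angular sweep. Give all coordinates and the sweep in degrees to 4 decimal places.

bisector direction at 355.2003° = (0.996493,-0.083673)
center distance |VC| = r/sin(θ/2) = 5.918601/sin(37.0658°) = 9.819638
C = V + |VC|·bis = (38.5980,11.8846)
T_A = V + ((C−V)·d_A)·d_A = V + 7.8355·d_A = (34.6480,7.4769)
T_B = V + ((C−V)·d_B)·d_B = V + 7.8355·d_B = (35.4383,16.8892)
sweep = 180° − θ = 105.8685°

center=(38.5980,11.8846) T_A=(34.6480,7.4769) T_B=(35.4383,16.8892) sweep=105.8685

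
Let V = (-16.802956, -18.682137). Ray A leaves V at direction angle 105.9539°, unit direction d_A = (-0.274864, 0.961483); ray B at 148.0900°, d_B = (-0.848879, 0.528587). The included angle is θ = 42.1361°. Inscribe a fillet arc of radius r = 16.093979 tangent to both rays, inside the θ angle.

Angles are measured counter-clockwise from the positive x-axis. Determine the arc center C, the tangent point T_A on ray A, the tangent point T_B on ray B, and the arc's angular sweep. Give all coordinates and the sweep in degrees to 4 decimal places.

center=(-43.7603,17.0629) T_A=(-28.2862,21.4866) T_B=(-52.2673,3.4011) sweep=137.8639

bisector direction at 127.0220° = (-0.602121,0.798405)
center distance |VC| = r/sin(θ/2) = 16.093979/sin(21.0680°) = 44.770600
C = V + |VC|·bis = (-43.7603,17.0629)
T_A = V + ((C−V)·d_A)·d_A = V + 41.7779·d_A = (-28.2862,21.4866)
T_B = V + ((C−V)·d_B)·d_B = V + 41.7779·d_B = (-52.2673,3.4011)
sweep = 180° − θ = 137.8639°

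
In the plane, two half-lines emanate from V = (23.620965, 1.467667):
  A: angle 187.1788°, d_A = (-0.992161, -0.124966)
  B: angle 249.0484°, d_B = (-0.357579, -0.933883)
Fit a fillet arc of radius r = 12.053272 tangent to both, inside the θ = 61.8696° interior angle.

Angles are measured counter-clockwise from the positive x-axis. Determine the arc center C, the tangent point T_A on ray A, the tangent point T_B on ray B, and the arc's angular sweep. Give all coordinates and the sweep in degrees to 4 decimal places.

bisector direction at 218.1136° = (-0.786789,-0.617223)
center distance |VC| = r/sin(θ/2) = 12.053272/sin(30.9348°) = 23.447102
C = V + |VC|·bis = (5.1731,-13.0044)
T_A = V + ((C−V)·d_A)·d_A = V + 20.1118·d_A = (3.6668,-1.0456)
T_B = V + ((C−V)·d_B)·d_B = V + 20.1118·d_B = (16.4294,-17.3144)
sweep = 180° − θ = 118.1304°

center=(5.1731,-13.0044) T_A=(3.6668,-1.0456) T_B=(16.4294,-17.3144) sweep=118.1304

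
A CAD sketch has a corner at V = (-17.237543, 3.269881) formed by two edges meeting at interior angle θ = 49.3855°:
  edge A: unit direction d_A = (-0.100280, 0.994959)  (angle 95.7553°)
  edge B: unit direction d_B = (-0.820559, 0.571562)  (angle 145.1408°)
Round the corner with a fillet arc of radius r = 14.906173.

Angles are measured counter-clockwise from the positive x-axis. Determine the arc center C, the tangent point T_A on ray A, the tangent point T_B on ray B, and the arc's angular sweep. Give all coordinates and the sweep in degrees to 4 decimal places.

bisector direction at 120.4481° = (-0.506757,0.862089)
center distance |VC| = r/sin(θ/2) = 14.906173/sin(24.6928°) = 35.681862
C = V + |VC|·bis = (-35.3196,34.0308)
T_A = V + ((C−V)·d_A)·d_A = V + 32.4191·d_A = (-20.4885,35.5256)
T_B = V + ((C−V)·d_B)·d_B = V + 32.4191·d_B = (-43.8394,21.7994)
sweep = 180° − θ = 130.6145°

center=(-35.3196,34.0308) T_A=(-20.4885,35.5256) T_B=(-43.8394,21.7994) sweep=130.6145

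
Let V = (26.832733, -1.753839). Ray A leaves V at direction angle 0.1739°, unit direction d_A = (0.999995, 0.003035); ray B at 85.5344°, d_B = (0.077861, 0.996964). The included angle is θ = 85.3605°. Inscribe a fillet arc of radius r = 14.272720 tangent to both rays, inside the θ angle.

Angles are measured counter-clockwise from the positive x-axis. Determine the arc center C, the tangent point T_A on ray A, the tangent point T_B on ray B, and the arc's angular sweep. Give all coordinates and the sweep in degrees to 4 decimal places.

bisector direction at 42.8541° = (0.733087,0.680134)
center distance |VC| = r/sin(θ/2) = 14.272720/sin(42.6803°) = 21.054119
C = V + |VC|·bis = (42.2672,12.5658)
T_A = V + ((C−V)·d_A)·d_A = V + 15.4779·d_A = (42.3106,-1.7069)
T_B = V + ((C−V)·d_B)·d_B = V + 15.4779·d_B = (28.0379,13.6771)
sweep = 180° − θ = 94.6395°

center=(42.2672,12.5658) T_A=(42.3106,-1.7069) T_B=(28.0379,13.6771) sweep=94.6395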